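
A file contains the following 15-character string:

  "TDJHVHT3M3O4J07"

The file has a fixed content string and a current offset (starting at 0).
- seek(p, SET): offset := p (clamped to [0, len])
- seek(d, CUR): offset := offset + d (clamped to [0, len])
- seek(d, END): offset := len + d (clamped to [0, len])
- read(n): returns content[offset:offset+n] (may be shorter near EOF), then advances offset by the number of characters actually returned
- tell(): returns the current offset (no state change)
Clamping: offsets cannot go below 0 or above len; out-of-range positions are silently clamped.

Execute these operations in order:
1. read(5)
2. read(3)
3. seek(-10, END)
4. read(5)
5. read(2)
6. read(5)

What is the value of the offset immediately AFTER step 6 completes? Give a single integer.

Answer: 15

Derivation:
After 1 (read(5)): returned 'TDJHV', offset=5
After 2 (read(3)): returned 'HT3', offset=8
After 3 (seek(-10, END)): offset=5
After 4 (read(5)): returned 'HT3M3', offset=10
After 5 (read(2)): returned 'O4', offset=12
After 6 (read(5)): returned 'J07', offset=15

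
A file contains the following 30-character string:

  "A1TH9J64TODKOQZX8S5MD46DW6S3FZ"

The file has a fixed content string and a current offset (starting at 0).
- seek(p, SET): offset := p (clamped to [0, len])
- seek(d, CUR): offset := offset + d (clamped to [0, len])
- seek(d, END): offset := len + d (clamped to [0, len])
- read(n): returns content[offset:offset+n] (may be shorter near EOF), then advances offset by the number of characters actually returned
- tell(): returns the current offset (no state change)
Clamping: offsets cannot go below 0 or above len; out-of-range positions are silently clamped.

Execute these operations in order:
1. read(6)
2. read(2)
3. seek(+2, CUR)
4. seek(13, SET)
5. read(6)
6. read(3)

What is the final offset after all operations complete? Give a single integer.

After 1 (read(6)): returned 'A1TH9J', offset=6
After 2 (read(2)): returned '64', offset=8
After 3 (seek(+2, CUR)): offset=10
After 4 (seek(13, SET)): offset=13
After 5 (read(6)): returned 'QZX8S5', offset=19
After 6 (read(3)): returned 'MD4', offset=22

Answer: 22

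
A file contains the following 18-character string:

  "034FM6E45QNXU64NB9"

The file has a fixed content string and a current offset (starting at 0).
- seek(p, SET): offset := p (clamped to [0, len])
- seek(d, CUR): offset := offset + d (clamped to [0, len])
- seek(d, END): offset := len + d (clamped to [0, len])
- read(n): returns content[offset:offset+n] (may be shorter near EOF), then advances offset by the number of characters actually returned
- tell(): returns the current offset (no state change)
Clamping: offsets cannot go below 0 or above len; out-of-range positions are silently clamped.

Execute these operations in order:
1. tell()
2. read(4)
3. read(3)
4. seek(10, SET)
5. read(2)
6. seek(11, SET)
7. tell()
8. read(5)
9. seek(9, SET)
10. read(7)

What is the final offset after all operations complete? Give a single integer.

After 1 (tell()): offset=0
After 2 (read(4)): returned '034F', offset=4
After 3 (read(3)): returned 'M6E', offset=7
After 4 (seek(10, SET)): offset=10
After 5 (read(2)): returned 'NX', offset=12
After 6 (seek(11, SET)): offset=11
After 7 (tell()): offset=11
After 8 (read(5)): returned 'XU64N', offset=16
After 9 (seek(9, SET)): offset=9
After 10 (read(7)): returned 'QNXU64N', offset=16

Answer: 16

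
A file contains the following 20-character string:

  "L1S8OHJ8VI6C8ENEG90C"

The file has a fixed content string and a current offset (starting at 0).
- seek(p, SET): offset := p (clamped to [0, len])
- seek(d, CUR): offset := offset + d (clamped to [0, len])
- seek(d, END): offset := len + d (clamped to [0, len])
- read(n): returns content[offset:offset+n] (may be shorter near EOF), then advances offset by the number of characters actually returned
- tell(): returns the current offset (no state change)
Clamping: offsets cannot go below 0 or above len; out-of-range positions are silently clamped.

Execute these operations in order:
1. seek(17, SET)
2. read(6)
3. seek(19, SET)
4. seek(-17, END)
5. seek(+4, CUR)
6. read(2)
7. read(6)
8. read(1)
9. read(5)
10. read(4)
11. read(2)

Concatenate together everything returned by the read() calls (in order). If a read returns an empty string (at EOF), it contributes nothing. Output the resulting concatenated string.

After 1 (seek(17, SET)): offset=17
After 2 (read(6)): returned '90C', offset=20
After 3 (seek(19, SET)): offset=19
After 4 (seek(-17, END)): offset=3
After 5 (seek(+4, CUR)): offset=7
After 6 (read(2)): returned '8V', offset=9
After 7 (read(6)): returned 'I6C8EN', offset=15
After 8 (read(1)): returned 'E', offset=16
After 9 (read(5)): returned 'G90C', offset=20
After 10 (read(4)): returned '', offset=20
After 11 (read(2)): returned '', offset=20

Answer: 90C8VI6C8ENEG90C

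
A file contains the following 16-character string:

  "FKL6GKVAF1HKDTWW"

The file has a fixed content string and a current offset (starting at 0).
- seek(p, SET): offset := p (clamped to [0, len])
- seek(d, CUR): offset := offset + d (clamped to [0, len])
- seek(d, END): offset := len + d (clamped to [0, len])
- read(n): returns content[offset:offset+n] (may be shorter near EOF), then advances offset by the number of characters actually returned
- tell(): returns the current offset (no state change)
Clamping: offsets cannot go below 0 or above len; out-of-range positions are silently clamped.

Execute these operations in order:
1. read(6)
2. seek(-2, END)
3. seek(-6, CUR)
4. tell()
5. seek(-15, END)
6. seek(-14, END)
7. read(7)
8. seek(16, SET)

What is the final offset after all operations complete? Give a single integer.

After 1 (read(6)): returned 'FKL6GK', offset=6
After 2 (seek(-2, END)): offset=14
After 3 (seek(-6, CUR)): offset=8
After 4 (tell()): offset=8
After 5 (seek(-15, END)): offset=1
After 6 (seek(-14, END)): offset=2
After 7 (read(7)): returned 'L6GKVAF', offset=9
After 8 (seek(16, SET)): offset=16

Answer: 16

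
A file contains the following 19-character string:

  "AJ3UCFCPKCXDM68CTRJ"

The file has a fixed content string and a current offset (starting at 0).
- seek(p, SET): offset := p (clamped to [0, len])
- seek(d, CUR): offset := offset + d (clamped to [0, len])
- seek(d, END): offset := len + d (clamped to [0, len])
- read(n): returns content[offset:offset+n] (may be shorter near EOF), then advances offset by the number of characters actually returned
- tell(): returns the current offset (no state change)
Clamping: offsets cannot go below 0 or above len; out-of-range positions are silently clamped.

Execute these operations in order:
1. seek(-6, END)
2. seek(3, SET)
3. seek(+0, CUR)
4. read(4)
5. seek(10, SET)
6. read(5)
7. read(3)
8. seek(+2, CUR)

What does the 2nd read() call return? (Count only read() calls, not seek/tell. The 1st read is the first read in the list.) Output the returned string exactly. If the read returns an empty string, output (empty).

Answer: XDM68

Derivation:
After 1 (seek(-6, END)): offset=13
After 2 (seek(3, SET)): offset=3
After 3 (seek(+0, CUR)): offset=3
After 4 (read(4)): returned 'UCFC', offset=7
After 5 (seek(10, SET)): offset=10
After 6 (read(5)): returned 'XDM68', offset=15
After 7 (read(3)): returned 'CTR', offset=18
After 8 (seek(+2, CUR)): offset=19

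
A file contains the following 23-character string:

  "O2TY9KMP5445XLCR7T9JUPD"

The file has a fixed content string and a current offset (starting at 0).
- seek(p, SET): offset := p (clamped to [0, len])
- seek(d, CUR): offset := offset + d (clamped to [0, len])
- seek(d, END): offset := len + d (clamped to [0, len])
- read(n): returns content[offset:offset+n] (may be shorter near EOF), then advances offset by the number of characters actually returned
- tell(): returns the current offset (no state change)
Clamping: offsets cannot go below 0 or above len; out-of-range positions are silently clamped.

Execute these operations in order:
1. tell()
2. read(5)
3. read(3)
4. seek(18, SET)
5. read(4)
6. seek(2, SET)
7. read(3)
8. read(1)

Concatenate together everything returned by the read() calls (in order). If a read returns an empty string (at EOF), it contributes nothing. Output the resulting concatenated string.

Answer: O2TY9KMP9JUPTY9K

Derivation:
After 1 (tell()): offset=0
After 2 (read(5)): returned 'O2TY9', offset=5
After 3 (read(3)): returned 'KMP', offset=8
After 4 (seek(18, SET)): offset=18
After 5 (read(4)): returned '9JUP', offset=22
After 6 (seek(2, SET)): offset=2
After 7 (read(3)): returned 'TY9', offset=5
After 8 (read(1)): returned 'K', offset=6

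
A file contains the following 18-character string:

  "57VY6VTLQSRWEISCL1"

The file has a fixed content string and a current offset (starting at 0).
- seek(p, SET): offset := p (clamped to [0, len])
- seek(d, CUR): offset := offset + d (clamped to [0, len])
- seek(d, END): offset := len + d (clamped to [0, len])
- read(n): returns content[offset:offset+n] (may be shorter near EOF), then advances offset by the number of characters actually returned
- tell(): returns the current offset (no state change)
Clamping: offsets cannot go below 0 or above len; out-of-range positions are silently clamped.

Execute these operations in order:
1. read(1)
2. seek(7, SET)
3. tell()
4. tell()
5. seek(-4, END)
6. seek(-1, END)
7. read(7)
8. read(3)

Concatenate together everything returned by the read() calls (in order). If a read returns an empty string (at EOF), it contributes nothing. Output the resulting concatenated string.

After 1 (read(1)): returned '5', offset=1
After 2 (seek(7, SET)): offset=7
After 3 (tell()): offset=7
After 4 (tell()): offset=7
After 5 (seek(-4, END)): offset=14
After 6 (seek(-1, END)): offset=17
After 7 (read(7)): returned '1', offset=18
After 8 (read(3)): returned '', offset=18

Answer: 51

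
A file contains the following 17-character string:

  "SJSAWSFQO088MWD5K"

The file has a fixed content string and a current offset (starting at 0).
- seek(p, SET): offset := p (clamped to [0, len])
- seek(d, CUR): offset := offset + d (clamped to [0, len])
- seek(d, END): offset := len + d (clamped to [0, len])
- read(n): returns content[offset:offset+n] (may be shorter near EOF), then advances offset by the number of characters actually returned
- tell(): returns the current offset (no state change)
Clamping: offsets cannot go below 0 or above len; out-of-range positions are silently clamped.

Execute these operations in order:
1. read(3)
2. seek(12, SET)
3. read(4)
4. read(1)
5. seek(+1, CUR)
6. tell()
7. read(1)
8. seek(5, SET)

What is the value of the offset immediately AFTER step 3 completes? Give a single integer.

Answer: 16

Derivation:
After 1 (read(3)): returned 'SJS', offset=3
After 2 (seek(12, SET)): offset=12
After 3 (read(4)): returned 'MWD5', offset=16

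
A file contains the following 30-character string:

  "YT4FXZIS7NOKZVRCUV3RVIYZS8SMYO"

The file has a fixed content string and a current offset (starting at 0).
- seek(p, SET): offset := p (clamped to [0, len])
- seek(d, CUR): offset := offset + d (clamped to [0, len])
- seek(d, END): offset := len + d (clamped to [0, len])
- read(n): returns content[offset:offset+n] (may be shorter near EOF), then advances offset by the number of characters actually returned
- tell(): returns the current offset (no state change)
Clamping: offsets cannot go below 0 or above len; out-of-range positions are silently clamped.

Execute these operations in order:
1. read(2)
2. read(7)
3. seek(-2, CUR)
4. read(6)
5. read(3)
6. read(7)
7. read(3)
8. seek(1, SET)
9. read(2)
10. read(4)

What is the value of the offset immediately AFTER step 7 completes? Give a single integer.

Answer: 26

Derivation:
After 1 (read(2)): returned 'YT', offset=2
After 2 (read(7)): returned '4FXZIS7', offset=9
After 3 (seek(-2, CUR)): offset=7
After 4 (read(6)): returned 'S7NOKZ', offset=13
After 5 (read(3)): returned 'VRC', offset=16
After 6 (read(7)): returned 'UV3RVIY', offset=23
After 7 (read(3)): returned 'ZS8', offset=26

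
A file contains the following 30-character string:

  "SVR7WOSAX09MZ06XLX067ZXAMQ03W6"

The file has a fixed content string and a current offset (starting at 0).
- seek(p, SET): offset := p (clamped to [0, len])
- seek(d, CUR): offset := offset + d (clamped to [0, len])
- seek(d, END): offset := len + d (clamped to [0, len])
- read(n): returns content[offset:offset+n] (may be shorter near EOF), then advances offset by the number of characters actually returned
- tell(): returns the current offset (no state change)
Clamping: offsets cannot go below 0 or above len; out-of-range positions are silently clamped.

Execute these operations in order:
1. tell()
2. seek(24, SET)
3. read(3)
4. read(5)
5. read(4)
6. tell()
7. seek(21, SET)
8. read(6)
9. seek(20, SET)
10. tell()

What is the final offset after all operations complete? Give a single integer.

Answer: 20

Derivation:
After 1 (tell()): offset=0
After 2 (seek(24, SET)): offset=24
After 3 (read(3)): returned 'MQ0', offset=27
After 4 (read(5)): returned '3W6', offset=30
After 5 (read(4)): returned '', offset=30
After 6 (tell()): offset=30
After 7 (seek(21, SET)): offset=21
After 8 (read(6)): returned 'ZXAMQ0', offset=27
After 9 (seek(20, SET)): offset=20
After 10 (tell()): offset=20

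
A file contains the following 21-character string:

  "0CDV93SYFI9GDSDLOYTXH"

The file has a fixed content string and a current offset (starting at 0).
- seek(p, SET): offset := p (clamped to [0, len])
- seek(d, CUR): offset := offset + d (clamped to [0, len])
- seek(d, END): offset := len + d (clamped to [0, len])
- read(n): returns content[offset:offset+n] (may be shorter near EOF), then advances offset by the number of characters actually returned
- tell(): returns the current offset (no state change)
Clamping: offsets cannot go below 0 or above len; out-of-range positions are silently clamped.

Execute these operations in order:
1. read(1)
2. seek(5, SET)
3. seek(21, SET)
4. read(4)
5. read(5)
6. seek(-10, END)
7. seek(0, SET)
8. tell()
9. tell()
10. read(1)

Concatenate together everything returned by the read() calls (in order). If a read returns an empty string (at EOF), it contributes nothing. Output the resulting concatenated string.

Answer: 00

Derivation:
After 1 (read(1)): returned '0', offset=1
After 2 (seek(5, SET)): offset=5
After 3 (seek(21, SET)): offset=21
After 4 (read(4)): returned '', offset=21
After 5 (read(5)): returned '', offset=21
After 6 (seek(-10, END)): offset=11
After 7 (seek(0, SET)): offset=0
After 8 (tell()): offset=0
After 9 (tell()): offset=0
After 10 (read(1)): returned '0', offset=1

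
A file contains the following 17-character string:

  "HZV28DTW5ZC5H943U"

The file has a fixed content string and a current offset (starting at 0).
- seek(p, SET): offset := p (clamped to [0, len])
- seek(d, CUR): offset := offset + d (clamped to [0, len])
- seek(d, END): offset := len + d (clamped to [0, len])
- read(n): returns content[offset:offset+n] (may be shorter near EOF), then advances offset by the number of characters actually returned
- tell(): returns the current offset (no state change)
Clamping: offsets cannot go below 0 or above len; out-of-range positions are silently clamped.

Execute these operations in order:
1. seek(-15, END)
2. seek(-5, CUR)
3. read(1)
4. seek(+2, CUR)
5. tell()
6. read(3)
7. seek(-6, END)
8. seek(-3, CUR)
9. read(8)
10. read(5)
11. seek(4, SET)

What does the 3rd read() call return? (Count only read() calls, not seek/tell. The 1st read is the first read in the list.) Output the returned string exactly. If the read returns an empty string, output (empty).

Answer: 5ZC5H943

Derivation:
After 1 (seek(-15, END)): offset=2
After 2 (seek(-5, CUR)): offset=0
After 3 (read(1)): returned 'H', offset=1
After 4 (seek(+2, CUR)): offset=3
After 5 (tell()): offset=3
After 6 (read(3)): returned '28D', offset=6
After 7 (seek(-6, END)): offset=11
After 8 (seek(-3, CUR)): offset=8
After 9 (read(8)): returned '5ZC5H943', offset=16
After 10 (read(5)): returned 'U', offset=17
After 11 (seek(4, SET)): offset=4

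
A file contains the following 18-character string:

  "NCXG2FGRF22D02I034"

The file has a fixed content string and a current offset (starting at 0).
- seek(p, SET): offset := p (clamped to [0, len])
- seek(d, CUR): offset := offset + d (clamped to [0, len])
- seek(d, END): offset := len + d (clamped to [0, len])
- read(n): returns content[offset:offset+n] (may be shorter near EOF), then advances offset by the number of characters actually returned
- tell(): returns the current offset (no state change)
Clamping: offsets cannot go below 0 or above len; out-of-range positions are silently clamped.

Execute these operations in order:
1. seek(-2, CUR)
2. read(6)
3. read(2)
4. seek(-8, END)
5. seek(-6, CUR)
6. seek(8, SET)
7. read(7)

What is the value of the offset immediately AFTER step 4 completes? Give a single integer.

After 1 (seek(-2, CUR)): offset=0
After 2 (read(6)): returned 'NCXG2F', offset=6
After 3 (read(2)): returned 'GR', offset=8
After 4 (seek(-8, END)): offset=10

Answer: 10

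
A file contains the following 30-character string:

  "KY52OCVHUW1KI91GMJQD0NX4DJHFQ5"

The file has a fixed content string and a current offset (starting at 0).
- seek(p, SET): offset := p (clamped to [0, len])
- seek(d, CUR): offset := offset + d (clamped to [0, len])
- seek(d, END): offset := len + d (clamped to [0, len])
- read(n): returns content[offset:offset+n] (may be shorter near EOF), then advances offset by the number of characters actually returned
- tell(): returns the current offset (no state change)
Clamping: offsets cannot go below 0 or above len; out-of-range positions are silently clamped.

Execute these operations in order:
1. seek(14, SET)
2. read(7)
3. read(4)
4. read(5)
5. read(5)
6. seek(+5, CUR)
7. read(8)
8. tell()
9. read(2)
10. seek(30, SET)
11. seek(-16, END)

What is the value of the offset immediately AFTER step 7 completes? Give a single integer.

Answer: 30

Derivation:
After 1 (seek(14, SET)): offset=14
After 2 (read(7)): returned '1GMJQD0', offset=21
After 3 (read(4)): returned 'NX4D', offset=25
After 4 (read(5)): returned 'JHFQ5', offset=30
After 5 (read(5)): returned '', offset=30
After 6 (seek(+5, CUR)): offset=30
After 7 (read(8)): returned '', offset=30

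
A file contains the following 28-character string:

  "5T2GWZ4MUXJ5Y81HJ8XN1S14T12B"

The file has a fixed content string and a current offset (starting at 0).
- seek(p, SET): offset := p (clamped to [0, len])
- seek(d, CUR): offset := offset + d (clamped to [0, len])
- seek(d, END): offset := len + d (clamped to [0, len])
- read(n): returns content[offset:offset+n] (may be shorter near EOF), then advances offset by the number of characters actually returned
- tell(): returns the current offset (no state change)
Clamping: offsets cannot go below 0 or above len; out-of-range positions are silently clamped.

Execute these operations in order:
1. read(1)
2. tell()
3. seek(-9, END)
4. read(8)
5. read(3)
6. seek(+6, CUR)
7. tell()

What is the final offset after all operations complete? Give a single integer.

After 1 (read(1)): returned '5', offset=1
After 2 (tell()): offset=1
After 3 (seek(-9, END)): offset=19
After 4 (read(8)): returned 'N1S14T12', offset=27
After 5 (read(3)): returned 'B', offset=28
After 6 (seek(+6, CUR)): offset=28
After 7 (tell()): offset=28

Answer: 28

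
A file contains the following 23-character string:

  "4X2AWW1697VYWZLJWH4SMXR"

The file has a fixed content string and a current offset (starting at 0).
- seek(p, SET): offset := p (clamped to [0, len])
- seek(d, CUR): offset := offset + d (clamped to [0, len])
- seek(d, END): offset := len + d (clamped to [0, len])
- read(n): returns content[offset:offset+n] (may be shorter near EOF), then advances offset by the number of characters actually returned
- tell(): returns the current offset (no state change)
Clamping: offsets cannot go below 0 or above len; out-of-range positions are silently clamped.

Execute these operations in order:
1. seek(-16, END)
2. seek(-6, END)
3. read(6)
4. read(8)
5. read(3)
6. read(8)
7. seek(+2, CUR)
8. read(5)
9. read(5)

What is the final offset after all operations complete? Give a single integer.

After 1 (seek(-16, END)): offset=7
After 2 (seek(-6, END)): offset=17
After 3 (read(6)): returned 'H4SMXR', offset=23
After 4 (read(8)): returned '', offset=23
After 5 (read(3)): returned '', offset=23
After 6 (read(8)): returned '', offset=23
After 7 (seek(+2, CUR)): offset=23
After 8 (read(5)): returned '', offset=23
After 9 (read(5)): returned '', offset=23

Answer: 23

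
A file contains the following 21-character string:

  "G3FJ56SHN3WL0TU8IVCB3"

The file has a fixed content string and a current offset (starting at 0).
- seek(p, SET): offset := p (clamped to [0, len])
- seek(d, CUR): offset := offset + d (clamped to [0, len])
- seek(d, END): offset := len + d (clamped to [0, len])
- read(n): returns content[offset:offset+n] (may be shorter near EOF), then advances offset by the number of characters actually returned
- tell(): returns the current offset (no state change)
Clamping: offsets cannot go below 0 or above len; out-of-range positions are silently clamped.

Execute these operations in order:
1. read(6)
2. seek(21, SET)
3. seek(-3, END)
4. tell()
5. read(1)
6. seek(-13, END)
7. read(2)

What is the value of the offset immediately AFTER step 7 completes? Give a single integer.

Answer: 10

Derivation:
After 1 (read(6)): returned 'G3FJ56', offset=6
After 2 (seek(21, SET)): offset=21
After 3 (seek(-3, END)): offset=18
After 4 (tell()): offset=18
After 5 (read(1)): returned 'C', offset=19
After 6 (seek(-13, END)): offset=8
After 7 (read(2)): returned 'N3', offset=10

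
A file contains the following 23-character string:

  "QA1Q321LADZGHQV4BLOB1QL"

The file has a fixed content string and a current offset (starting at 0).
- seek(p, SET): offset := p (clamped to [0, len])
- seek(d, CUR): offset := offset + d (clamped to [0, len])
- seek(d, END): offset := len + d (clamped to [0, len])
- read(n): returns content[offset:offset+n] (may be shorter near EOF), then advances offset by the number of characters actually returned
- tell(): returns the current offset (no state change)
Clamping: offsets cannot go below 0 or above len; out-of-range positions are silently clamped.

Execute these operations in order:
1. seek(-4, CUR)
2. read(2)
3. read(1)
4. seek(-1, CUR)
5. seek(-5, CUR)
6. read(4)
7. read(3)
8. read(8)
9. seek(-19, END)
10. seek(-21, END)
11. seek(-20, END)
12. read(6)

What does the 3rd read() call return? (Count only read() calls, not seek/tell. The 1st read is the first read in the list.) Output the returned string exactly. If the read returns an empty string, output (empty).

After 1 (seek(-4, CUR)): offset=0
After 2 (read(2)): returned 'QA', offset=2
After 3 (read(1)): returned '1', offset=3
After 4 (seek(-1, CUR)): offset=2
After 5 (seek(-5, CUR)): offset=0
After 6 (read(4)): returned 'QA1Q', offset=4
After 7 (read(3)): returned '321', offset=7
After 8 (read(8)): returned 'LADZGHQV', offset=15
After 9 (seek(-19, END)): offset=4
After 10 (seek(-21, END)): offset=2
After 11 (seek(-20, END)): offset=3
After 12 (read(6)): returned 'Q321LA', offset=9

Answer: QA1Q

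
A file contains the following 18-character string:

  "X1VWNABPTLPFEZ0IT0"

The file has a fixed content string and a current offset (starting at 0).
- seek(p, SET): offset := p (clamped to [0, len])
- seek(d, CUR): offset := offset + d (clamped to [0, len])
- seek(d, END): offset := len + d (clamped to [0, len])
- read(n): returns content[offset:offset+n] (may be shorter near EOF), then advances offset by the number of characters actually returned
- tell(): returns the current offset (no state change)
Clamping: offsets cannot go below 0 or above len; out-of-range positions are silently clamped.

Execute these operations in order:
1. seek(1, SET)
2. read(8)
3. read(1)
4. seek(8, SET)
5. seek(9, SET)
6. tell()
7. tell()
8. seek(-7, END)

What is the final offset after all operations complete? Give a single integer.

After 1 (seek(1, SET)): offset=1
After 2 (read(8)): returned '1VWNABPT', offset=9
After 3 (read(1)): returned 'L', offset=10
After 4 (seek(8, SET)): offset=8
After 5 (seek(9, SET)): offset=9
After 6 (tell()): offset=9
After 7 (tell()): offset=9
After 8 (seek(-7, END)): offset=11

Answer: 11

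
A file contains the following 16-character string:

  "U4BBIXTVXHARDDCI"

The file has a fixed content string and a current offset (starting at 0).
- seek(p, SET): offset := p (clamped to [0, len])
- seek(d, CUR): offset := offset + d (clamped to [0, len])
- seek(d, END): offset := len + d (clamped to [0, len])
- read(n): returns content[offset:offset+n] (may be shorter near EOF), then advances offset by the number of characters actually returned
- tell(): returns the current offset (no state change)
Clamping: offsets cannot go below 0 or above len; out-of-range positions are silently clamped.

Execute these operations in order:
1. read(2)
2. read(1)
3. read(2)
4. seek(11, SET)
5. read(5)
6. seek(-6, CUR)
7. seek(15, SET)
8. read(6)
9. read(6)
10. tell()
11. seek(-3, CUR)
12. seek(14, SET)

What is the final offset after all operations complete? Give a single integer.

Answer: 14

Derivation:
After 1 (read(2)): returned 'U4', offset=2
After 2 (read(1)): returned 'B', offset=3
After 3 (read(2)): returned 'BI', offset=5
After 4 (seek(11, SET)): offset=11
After 5 (read(5)): returned 'RDDCI', offset=16
After 6 (seek(-6, CUR)): offset=10
After 7 (seek(15, SET)): offset=15
After 8 (read(6)): returned 'I', offset=16
After 9 (read(6)): returned '', offset=16
After 10 (tell()): offset=16
After 11 (seek(-3, CUR)): offset=13
After 12 (seek(14, SET)): offset=14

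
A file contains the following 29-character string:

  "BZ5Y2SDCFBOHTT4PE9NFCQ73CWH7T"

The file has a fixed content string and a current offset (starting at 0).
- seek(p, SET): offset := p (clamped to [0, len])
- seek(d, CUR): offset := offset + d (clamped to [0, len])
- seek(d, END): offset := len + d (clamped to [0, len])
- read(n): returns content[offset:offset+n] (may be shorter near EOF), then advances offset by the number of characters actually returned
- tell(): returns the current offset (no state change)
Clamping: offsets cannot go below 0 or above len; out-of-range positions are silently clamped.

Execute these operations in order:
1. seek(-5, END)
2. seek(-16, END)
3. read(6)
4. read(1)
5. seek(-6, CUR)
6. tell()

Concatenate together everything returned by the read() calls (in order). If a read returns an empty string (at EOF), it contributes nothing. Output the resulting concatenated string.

Answer: T4PE9NF

Derivation:
After 1 (seek(-5, END)): offset=24
After 2 (seek(-16, END)): offset=13
After 3 (read(6)): returned 'T4PE9N', offset=19
After 4 (read(1)): returned 'F', offset=20
After 5 (seek(-6, CUR)): offset=14
After 6 (tell()): offset=14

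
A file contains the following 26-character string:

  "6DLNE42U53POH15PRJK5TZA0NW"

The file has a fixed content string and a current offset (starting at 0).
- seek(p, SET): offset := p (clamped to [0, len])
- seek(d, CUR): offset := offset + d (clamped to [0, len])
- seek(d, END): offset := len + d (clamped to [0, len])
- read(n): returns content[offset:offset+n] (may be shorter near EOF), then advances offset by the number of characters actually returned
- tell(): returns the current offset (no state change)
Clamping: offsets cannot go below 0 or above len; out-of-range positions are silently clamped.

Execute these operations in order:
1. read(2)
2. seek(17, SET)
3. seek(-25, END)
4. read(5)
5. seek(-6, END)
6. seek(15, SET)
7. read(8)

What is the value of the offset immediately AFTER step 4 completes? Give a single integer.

Answer: 6

Derivation:
After 1 (read(2)): returned '6D', offset=2
After 2 (seek(17, SET)): offset=17
After 3 (seek(-25, END)): offset=1
After 4 (read(5)): returned 'DLNE4', offset=6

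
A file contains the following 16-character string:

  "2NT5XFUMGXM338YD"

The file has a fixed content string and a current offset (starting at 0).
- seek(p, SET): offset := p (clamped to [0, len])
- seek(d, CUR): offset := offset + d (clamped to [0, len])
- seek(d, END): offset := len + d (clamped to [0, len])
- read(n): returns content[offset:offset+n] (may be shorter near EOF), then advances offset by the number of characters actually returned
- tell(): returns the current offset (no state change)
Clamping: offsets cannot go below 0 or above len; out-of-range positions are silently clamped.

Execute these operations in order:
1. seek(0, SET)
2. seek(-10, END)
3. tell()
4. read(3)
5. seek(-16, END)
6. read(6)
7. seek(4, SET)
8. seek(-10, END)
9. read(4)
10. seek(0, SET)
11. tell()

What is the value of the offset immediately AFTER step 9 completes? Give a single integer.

Answer: 10

Derivation:
After 1 (seek(0, SET)): offset=0
After 2 (seek(-10, END)): offset=6
After 3 (tell()): offset=6
After 4 (read(3)): returned 'UMG', offset=9
After 5 (seek(-16, END)): offset=0
After 6 (read(6)): returned '2NT5XF', offset=6
After 7 (seek(4, SET)): offset=4
After 8 (seek(-10, END)): offset=6
After 9 (read(4)): returned 'UMGX', offset=10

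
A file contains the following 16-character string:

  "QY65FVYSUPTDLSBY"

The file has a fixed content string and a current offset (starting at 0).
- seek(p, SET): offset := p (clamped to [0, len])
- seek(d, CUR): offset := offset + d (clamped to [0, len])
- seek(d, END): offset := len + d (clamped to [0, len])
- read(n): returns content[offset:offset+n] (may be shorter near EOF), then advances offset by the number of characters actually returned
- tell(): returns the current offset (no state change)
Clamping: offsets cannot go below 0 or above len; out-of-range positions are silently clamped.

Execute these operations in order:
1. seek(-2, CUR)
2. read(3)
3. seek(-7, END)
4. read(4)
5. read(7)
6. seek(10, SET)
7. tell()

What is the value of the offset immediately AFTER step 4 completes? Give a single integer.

Answer: 13

Derivation:
After 1 (seek(-2, CUR)): offset=0
After 2 (read(3)): returned 'QY6', offset=3
After 3 (seek(-7, END)): offset=9
After 4 (read(4)): returned 'PTDL', offset=13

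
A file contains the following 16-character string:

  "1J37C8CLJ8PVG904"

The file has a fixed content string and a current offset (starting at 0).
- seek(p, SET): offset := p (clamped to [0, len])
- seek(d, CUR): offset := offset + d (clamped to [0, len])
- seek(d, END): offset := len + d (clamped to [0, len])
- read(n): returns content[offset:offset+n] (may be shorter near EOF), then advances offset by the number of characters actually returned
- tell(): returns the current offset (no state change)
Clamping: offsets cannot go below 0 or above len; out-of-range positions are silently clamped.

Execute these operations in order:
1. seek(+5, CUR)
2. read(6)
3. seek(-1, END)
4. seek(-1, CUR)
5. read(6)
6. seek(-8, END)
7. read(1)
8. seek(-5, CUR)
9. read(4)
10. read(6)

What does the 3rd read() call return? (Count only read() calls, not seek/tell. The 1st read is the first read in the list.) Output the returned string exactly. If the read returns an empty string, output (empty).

Answer: J

Derivation:
After 1 (seek(+5, CUR)): offset=5
After 2 (read(6)): returned '8CLJ8P', offset=11
After 3 (seek(-1, END)): offset=15
After 4 (seek(-1, CUR)): offset=14
After 5 (read(6)): returned '04', offset=16
After 6 (seek(-8, END)): offset=8
After 7 (read(1)): returned 'J', offset=9
After 8 (seek(-5, CUR)): offset=4
After 9 (read(4)): returned 'C8CL', offset=8
After 10 (read(6)): returned 'J8PVG9', offset=14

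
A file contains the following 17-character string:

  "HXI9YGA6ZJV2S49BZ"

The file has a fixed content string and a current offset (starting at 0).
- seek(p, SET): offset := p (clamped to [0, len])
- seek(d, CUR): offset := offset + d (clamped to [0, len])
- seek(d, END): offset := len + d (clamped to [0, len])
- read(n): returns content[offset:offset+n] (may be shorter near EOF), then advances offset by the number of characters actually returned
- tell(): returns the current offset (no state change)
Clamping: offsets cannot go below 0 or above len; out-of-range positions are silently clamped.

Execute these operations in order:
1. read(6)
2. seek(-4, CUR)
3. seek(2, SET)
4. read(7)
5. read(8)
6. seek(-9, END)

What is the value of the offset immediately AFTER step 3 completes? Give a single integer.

Answer: 2

Derivation:
After 1 (read(6)): returned 'HXI9YG', offset=6
After 2 (seek(-4, CUR)): offset=2
After 3 (seek(2, SET)): offset=2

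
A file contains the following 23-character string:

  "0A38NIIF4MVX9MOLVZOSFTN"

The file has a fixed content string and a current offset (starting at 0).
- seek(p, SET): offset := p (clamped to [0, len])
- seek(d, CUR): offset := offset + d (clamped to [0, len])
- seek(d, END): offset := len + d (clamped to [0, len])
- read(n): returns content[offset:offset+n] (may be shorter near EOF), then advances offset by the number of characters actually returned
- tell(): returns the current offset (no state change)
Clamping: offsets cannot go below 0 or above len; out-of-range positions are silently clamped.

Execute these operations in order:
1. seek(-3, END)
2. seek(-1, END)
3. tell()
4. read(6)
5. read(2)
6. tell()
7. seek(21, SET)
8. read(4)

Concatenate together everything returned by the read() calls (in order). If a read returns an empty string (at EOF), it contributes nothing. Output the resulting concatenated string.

After 1 (seek(-3, END)): offset=20
After 2 (seek(-1, END)): offset=22
After 3 (tell()): offset=22
After 4 (read(6)): returned 'N', offset=23
After 5 (read(2)): returned '', offset=23
After 6 (tell()): offset=23
After 7 (seek(21, SET)): offset=21
After 8 (read(4)): returned 'TN', offset=23

Answer: NTN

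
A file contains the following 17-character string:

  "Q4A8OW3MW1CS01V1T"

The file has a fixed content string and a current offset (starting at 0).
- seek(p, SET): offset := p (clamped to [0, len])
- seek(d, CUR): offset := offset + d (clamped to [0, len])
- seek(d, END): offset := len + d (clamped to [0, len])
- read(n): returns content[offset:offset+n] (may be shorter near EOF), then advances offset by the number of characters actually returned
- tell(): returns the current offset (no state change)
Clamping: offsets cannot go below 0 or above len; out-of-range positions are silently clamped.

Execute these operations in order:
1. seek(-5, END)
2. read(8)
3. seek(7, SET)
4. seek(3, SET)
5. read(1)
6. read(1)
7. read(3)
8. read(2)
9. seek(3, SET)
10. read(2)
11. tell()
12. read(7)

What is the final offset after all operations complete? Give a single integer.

After 1 (seek(-5, END)): offset=12
After 2 (read(8)): returned '01V1T', offset=17
After 3 (seek(7, SET)): offset=7
After 4 (seek(3, SET)): offset=3
After 5 (read(1)): returned '8', offset=4
After 6 (read(1)): returned 'O', offset=5
After 7 (read(3)): returned 'W3M', offset=8
After 8 (read(2)): returned 'W1', offset=10
After 9 (seek(3, SET)): offset=3
After 10 (read(2)): returned '8O', offset=5
After 11 (tell()): offset=5
After 12 (read(7)): returned 'W3MW1CS', offset=12

Answer: 12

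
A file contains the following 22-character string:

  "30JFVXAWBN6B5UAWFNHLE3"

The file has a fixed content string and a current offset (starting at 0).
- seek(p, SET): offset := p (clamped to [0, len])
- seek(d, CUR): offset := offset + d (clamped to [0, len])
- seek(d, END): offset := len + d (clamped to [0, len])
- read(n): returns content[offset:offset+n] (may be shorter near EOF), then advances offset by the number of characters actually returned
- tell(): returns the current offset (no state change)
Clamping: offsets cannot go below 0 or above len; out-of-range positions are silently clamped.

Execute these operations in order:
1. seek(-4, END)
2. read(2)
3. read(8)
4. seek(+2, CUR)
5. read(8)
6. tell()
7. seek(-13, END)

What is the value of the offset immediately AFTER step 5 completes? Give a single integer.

Answer: 22

Derivation:
After 1 (seek(-4, END)): offset=18
After 2 (read(2)): returned 'HL', offset=20
After 3 (read(8)): returned 'E3', offset=22
After 4 (seek(+2, CUR)): offset=22
After 5 (read(8)): returned '', offset=22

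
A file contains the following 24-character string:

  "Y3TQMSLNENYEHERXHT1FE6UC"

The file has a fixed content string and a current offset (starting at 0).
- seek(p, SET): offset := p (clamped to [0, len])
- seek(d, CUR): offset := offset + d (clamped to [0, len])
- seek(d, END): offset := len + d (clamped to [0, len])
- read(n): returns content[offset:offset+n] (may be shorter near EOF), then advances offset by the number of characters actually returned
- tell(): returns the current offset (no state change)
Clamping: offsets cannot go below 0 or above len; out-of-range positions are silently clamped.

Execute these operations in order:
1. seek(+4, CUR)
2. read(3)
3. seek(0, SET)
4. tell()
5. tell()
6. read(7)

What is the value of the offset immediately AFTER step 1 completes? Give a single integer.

After 1 (seek(+4, CUR)): offset=4

Answer: 4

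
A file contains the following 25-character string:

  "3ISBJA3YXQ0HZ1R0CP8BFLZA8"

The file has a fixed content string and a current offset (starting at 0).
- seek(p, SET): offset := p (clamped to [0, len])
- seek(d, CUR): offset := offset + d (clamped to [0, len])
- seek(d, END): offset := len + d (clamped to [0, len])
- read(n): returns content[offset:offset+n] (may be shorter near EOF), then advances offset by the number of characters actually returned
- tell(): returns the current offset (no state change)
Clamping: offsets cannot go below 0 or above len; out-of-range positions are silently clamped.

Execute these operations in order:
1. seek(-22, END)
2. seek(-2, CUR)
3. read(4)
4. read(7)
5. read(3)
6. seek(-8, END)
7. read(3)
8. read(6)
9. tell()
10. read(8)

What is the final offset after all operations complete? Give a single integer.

Answer: 25

Derivation:
After 1 (seek(-22, END)): offset=3
After 2 (seek(-2, CUR)): offset=1
After 3 (read(4)): returned 'ISBJ', offset=5
After 4 (read(7)): returned 'A3YXQ0H', offset=12
After 5 (read(3)): returned 'Z1R', offset=15
After 6 (seek(-8, END)): offset=17
After 7 (read(3)): returned 'P8B', offset=20
After 8 (read(6)): returned 'FLZA8', offset=25
After 9 (tell()): offset=25
After 10 (read(8)): returned '', offset=25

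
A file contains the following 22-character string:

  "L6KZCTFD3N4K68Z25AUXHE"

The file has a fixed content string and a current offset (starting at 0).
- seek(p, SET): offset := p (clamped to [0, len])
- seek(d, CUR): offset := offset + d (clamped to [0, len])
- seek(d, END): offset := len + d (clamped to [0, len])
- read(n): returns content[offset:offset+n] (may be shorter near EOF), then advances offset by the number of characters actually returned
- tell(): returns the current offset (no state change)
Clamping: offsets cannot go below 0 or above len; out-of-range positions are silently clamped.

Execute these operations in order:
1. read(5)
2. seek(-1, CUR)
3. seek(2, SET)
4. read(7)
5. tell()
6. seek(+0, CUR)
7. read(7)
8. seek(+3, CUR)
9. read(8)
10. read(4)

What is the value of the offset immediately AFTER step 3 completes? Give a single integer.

Answer: 2

Derivation:
After 1 (read(5)): returned 'L6KZC', offset=5
After 2 (seek(-1, CUR)): offset=4
After 3 (seek(2, SET)): offset=2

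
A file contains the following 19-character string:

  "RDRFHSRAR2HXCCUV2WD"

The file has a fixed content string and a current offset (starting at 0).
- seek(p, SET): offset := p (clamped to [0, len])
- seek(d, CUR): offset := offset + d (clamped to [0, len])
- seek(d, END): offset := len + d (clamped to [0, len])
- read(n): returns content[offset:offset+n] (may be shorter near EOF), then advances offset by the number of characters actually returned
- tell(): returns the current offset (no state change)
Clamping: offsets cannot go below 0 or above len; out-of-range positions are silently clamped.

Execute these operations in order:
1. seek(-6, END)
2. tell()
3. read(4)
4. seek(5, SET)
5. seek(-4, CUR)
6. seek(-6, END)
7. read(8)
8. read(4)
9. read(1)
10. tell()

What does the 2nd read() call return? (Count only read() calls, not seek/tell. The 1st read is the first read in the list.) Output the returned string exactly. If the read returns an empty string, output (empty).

Answer: CUV2WD

Derivation:
After 1 (seek(-6, END)): offset=13
After 2 (tell()): offset=13
After 3 (read(4)): returned 'CUV2', offset=17
After 4 (seek(5, SET)): offset=5
After 5 (seek(-4, CUR)): offset=1
After 6 (seek(-6, END)): offset=13
After 7 (read(8)): returned 'CUV2WD', offset=19
After 8 (read(4)): returned '', offset=19
After 9 (read(1)): returned '', offset=19
After 10 (tell()): offset=19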